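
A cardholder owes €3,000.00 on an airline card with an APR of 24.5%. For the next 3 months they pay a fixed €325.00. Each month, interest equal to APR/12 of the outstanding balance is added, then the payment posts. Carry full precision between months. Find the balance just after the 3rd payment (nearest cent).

Monthly rate r = 24.5%/12 = 2.04167% = 0.0204167.
Each month: B ← B·(1+r) − €325.00.
Month 1: interest €61.25; balance after payment €2,736.25.
Month 2: interest €55.87; balance after payment €2,467.12.
Month 3: interest €50.37; balance after payment €2,192.49.

€2,192.49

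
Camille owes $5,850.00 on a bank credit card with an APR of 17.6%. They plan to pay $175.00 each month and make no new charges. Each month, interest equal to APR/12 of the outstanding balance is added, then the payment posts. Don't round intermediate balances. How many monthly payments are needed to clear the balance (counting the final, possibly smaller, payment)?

Monthly rate r = 17.6%/12 = 1.46667% = 0.0146667.
Recurrence: B ← B·(1+r) − $175.00.
Month 1: interest $85.80; balance after payment $5,760.80.
Month 2: interest $84.49; balance after payment $5,670.29.
Closed form: n = −ln(1 − rB₀/P)/ln(1+r) = −ln(0.50971)/ln(1.01467) ≈ 46.284, so the balance reaches zero during payment 47.

47 months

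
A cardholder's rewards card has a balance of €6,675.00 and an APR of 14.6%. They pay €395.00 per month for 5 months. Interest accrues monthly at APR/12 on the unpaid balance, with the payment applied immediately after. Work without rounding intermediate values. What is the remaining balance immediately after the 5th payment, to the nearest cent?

€5,067.42

Monthly rate r = 14.6%/12 = 1.21667% = 0.0121667.
Each month: B ← B·(1+r) − €395.00.
Month 1: interest €81.21; balance after payment €6,361.21.
Month 2: interest €77.39; balance after payment €6,043.61.
Month 3: interest €73.53; balance after payment €5,722.14.
Month 4: interest €69.62; balance after payment €5,396.76.
Month 5: interest €65.66; balance after payment €5,067.42.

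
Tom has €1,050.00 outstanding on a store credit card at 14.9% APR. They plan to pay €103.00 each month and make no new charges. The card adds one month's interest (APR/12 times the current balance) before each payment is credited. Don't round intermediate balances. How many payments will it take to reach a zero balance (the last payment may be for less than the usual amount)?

11 payments

Monthly rate r = 14.9%/12 = 1.24167% = 0.0124167.
Recurrence: B ← B·(1+r) − €103.00.
Month 1: interest €13.04; balance after payment €960.04.
Month 2: interest €11.92; balance after payment €868.96.
Closed form: n = −ln(1 − rB₀/P)/ln(1+r) = −ln(0.87342)/ln(1.01242) ≈ 10.967, so the balance reaches zero during payment 11.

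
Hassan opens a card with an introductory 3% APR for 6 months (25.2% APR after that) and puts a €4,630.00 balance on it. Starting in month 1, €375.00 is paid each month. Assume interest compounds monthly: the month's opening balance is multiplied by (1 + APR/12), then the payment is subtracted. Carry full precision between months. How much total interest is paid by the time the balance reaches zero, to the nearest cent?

€266.35

Promo months 1–6 at r₀ = 3%/12 = 0.0025; months 7+ at r₁ = 25.2%/12 = 0.021.
After month 6: iterate B ← B·(1+r₀) − €375.00 for 6 months → €2,435.78.
Then at r₁ with €375.00/mo: n₂ = −ln(1 − r₁·B/P)/ln(1+r₁) ≈ 7.06 → 8 more payments.
Total paid = 13·€375.00 + €21.35 = €4,896.35; interest = €4,896.35 − €4,630.00 = €266.35.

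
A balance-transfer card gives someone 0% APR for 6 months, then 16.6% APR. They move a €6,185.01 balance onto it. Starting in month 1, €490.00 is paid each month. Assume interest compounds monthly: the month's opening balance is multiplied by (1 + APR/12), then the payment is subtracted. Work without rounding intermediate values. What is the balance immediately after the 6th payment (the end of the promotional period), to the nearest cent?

Promo months 1–6 at r₀ = 0%/12 = 0; months 7+ at r₁ = 16.6%/12 = 0.0138333.
After month 6 (no interest yet): B = €6,185.01 − 6·€490.00 = €3,245.01.

€3,245.01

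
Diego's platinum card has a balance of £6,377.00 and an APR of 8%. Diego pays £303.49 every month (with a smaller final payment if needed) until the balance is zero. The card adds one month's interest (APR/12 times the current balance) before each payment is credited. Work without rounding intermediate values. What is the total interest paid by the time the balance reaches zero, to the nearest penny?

Monthly rate r = 8%/12 = 0.666667% = 0.00666667.
Payoff takes n = ⌈−ln(1 − rB₀/P)/ln(1+r)⌉ = ⌈22.713⌉ = 23 payments; the last is £216.60.
Total paid = 22·£303.49 + £216.60 = £6,893.38.
Total interest = total paid − principal = £6,893.38 − £6,377.00 = £516.38.

£516.38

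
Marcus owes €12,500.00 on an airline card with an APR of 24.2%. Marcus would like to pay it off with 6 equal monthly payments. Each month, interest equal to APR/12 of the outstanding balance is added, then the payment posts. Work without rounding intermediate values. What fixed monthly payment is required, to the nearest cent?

€2,232.83

Monthly rate r = 24.2%/12 = 2.01667% = 0.0201667.
Level-payment amortization: P = B₀·r / (1 − (1+r)^(−n)) = 12500.00·0.0201667 / (1 − 1.02017^(−6)).
Denominator 1 − (1+r)^(−6) = 0.11289868.
P = 252.083 / 0.11289868 ≈ 2232.83.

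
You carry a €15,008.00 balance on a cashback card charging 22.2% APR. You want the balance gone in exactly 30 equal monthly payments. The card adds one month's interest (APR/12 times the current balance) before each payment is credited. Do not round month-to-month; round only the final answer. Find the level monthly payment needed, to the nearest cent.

Monthly rate r = 22.2%/12 = 1.85% = 0.0185.
Level-payment amortization: P = B₀·r / (1 − (1+r)^(−n)) = 15008.00·0.0185 / (1 − 1.0185^(−30)).
Denominator 1 − (1+r)^(−30) = 0.423009052.
P = 277.648 / 0.423009052 ≈ 656.36.

€656.36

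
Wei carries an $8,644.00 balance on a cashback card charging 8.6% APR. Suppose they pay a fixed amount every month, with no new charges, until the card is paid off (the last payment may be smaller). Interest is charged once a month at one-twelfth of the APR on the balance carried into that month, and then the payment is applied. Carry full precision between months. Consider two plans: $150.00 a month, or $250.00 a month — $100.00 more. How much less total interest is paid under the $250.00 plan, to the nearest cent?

$1,221.24

Monthly rate r = 8.6%/12 = 0.716667% = 0.00716667.
At $150.00/mo: n = ⌈−ln(1 − rB₀/P)/ln(1+r)⌉ = 75 payments (last $89.89); total interest = total paid − $8,644.00 = $2,545.89.
At $250.00/mo: 40 payments (last $218.65); total interest $1,324.65.
Interest saved = $2,545.89 − $1,324.65 = $1,221.24.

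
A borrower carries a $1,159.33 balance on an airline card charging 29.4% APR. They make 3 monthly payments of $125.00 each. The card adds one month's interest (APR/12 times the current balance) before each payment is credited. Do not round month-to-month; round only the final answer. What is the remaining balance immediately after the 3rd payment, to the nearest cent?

$862.38

Monthly rate r = 29.4%/12 = 2.45% = 0.0245.
Each month: B ← B·(1+r) − $125.00.
Month 1: interest $28.40; balance after payment $1,062.73.
Month 2: interest $26.04; balance after payment $963.77.
Month 3: interest $23.61; balance after payment $862.38.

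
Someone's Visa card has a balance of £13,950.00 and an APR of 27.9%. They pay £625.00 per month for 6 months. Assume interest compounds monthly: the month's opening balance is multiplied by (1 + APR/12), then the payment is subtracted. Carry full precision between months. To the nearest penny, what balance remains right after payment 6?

Monthly rate r = 27.9%/12 = 2.325% = 0.02325.
Each month: B ← B·(1+r) − £625.00.
Month 1: interest £324.34; balance after payment £13,649.34.
Month 2: interest £317.35; balance after payment £13,341.68.
Month 3: interest £310.19; balance after payment £13,026.88.
Month 4: interest £302.87; balance after payment £12,704.75.
Month 5: interest £295.39; balance after payment £12,375.14.
Month 6: interest £287.72; balance after payment £12,037.86.

£12,037.86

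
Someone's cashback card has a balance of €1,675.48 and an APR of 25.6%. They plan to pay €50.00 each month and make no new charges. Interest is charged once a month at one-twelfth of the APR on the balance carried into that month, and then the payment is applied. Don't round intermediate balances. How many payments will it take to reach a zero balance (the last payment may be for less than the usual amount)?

Monthly rate r = 25.6%/12 = 2.13333% = 0.0213333.
Recurrence: B ← B·(1+r) − €50.00.
Month 1: interest €35.74; balance after payment €1,661.22.
Month 2: interest €35.44; balance after payment €1,646.66.
Closed form: n = −ln(1 − rB₀/P)/ln(1+r) = −ln(0.28513)/ln(1.02133) ≈ 59.445, so the balance reaches zero during payment 60.

60 months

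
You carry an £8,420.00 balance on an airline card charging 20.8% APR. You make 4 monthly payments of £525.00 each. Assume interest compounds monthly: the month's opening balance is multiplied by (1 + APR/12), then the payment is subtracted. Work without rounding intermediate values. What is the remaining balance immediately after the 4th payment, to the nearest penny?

£6,863.91

Monthly rate r = 20.8%/12 = 1.73333% = 0.0173333.
Each month: B ← B·(1+r) − £525.00.
Month 1: interest £145.95; balance after payment £8,040.95.
Month 2: interest £139.38; balance after payment £7,655.32.
Month 3: interest £132.69; balance after payment £7,263.02.
Month 4: interest £125.89; balance after payment £6,863.91.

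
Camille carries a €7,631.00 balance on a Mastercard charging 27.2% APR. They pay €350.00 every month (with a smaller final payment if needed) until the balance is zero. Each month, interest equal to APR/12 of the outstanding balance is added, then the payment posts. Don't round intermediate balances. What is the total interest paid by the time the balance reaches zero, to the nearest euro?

Monthly rate r = 27.2%/12 = 2.26667% = 0.0226667.
Payoff takes n = ⌈−ln(1 − rB₀/P)/ln(1+r)⌉ = ⌈30.411⌉ = 31 payments; the last is €144.65.
Total paid = 30·€350.00 + €144.65 = €10,644.65.
Total interest = total paid − principal = €10,644.65 − €7,631.00 = €3,013.65.

€3,014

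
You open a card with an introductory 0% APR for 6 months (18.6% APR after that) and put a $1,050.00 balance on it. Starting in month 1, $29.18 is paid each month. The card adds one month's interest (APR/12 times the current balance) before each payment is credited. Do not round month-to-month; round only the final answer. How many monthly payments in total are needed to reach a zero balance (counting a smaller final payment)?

47 months

Promo months 1–6 at r₀ = 0%/12 = 0; months 7+ at r₁ = 18.6%/12 = 0.0155.
After month 6 (no interest yet): B = $1,050.00 − 6·$29.18 = $874.92.
Then at r₁ with $29.18/mo: n₂ = −ln(1 − r₁·B/P)/ln(1+r₁) ≈ 40.64 → 41 more payments.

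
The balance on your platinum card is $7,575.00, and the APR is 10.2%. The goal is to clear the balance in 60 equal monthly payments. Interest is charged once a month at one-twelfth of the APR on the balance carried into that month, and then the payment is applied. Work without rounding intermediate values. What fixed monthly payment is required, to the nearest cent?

Monthly rate r = 10.2%/12 = 0.85% = 0.0085.
Level-payment amortization: P = B₀·r / (1 − (1+r)^(−n)) = 7575.00·0.0085 / (1 − 1.0085^(−60)).
Denominator 1 − (1+r)^(−60) = 0.39820878.
P = 64.3875 / 0.39820878 ≈ 161.69.

$161.69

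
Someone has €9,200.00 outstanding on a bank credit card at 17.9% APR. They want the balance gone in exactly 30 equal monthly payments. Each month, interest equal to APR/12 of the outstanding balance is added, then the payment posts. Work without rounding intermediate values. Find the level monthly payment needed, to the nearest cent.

Monthly rate r = 17.9%/12 = 1.49167% = 0.0149167.
Level-payment amortization: P = B₀·r / (1 − (1+r)^(−n)) = 9200.00·0.0149167 / (1 − 1.01492^(−30)).
Denominator 1 − (1+r)^(−30) = 0.358659794.
P = 137.233 / 0.358659794 ≈ 382.63.

€382.63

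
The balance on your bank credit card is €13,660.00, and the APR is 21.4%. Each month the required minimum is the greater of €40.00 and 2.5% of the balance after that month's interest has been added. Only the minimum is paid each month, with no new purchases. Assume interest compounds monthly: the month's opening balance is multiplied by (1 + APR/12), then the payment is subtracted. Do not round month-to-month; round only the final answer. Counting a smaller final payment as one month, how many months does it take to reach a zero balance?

Monthly rate r = 21.4%/12 = 1.78333% = 0.0178333.
While 2.5% of the post-interest balance exceeds €40.00, each month B ← (B·(1+r))·(1 − 0.025), i.e. B shrinks by the factor (1+r)·0.975 = 0.99239.
This holds for months 1–283. Entering month 284 the balance is €1,571.28; 2.5% of the post-interest balance is now below €40.00, so the flat €40.00 minimum applies from here.
From month 284 a fixed €40.00 at rate r clears €1,571.28 in 69 more payments. Total: 283 + 69 = 352 months.

352 months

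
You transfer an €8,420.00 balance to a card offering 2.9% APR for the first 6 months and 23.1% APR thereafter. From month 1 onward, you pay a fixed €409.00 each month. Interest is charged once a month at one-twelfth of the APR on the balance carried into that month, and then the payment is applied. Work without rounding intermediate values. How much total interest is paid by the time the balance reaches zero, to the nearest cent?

Promo months 1–6 at r₀ = 2.9%/12 = 0.00241667; months 7+ at r₁ = 23.1%/12 = 0.01925.
After month 6: iterate B ← B·(1+r₀) − €409.00 for 6 months → €6,073.96.
Then at r₁ with €409.00/mo: n₂ = −ln(1 − r₁·B/P)/ln(1+r₁) ≈ 17.66 → 18 more payments.
Total paid = 23·€409.00 + €270.29 = €9,677.29; interest = €9,677.29 − €8,420.00 = €1,257.29.

€1,257.29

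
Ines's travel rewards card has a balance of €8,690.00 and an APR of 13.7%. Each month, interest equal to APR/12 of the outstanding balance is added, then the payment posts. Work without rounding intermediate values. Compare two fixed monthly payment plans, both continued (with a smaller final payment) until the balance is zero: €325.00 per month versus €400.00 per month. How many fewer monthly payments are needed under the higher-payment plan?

Monthly rate r = 13.7%/12 = 1.14167% = 0.0114167.
At €325.00/mo: n = ⌈−ln(1 − rB₀/P)/ln(1+r)⌉ = 33 payments (last €27.62); total interest = total paid − €8,690.00 = €1,737.62.
At €400.00/mo: 26 payments (last €44.45); total interest €1,354.45.
Payments saved = 33 − 26 = 7.

7 fewer payments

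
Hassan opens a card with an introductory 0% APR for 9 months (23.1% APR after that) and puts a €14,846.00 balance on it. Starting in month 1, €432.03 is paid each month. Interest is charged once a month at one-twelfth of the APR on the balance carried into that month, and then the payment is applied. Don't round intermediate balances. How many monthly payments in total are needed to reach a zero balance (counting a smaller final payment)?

45 payments

Promo months 1–9 at r₀ = 0%/12 = 0; months 10+ at r₁ = 23.1%/12 = 0.01925.
After month 9 (no interest yet): B = €14,846.00 − 9·€432.03 = €10,957.73.
Then at r₁ with €432.03/mo: n₂ = −ln(1 − r₁·B/P)/ln(1+r₁) ≈ 35.13 → 36 more payments.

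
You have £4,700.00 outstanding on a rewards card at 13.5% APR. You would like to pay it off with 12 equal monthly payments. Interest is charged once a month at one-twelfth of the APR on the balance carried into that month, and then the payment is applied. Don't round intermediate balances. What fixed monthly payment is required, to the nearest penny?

Monthly rate r = 13.5%/12 = 1.125% = 0.01125.
Level-payment amortization: P = B₀·r / (1 − (1+r)^(−n)) = 4700.00·0.01125 / (1 − 1.01125^(−12)).
Denominator 1 − (1+r)^(−12) = 0.125625297.
P = 52.875 / 0.125625297 ≈ 420.89.

£420.89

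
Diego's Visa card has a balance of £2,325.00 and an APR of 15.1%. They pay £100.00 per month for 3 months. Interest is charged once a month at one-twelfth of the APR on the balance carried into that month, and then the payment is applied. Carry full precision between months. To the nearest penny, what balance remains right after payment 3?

Monthly rate r = 15.1%/12 = 1.25833% = 0.0125833.
Each month: B ← B·(1+r) − £100.00.
Month 1: interest £29.26; balance after payment £2,254.26.
Month 2: interest £28.37; balance after payment £2,182.62.
Month 3: interest £27.46; balance after payment £2,110.09.

£2,110.09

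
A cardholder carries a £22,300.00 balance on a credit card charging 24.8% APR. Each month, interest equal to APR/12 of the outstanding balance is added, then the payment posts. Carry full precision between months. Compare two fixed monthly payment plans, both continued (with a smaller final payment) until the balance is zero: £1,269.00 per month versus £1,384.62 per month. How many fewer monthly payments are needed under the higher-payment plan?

3 fewer payments

Monthly rate r = 24.8%/12 = 2.06667% = 0.0206667.
At £1,269.00/mo: n = ⌈−ln(1 − rB₀/P)/ln(1+r)⌉ = 23 payments (last £76.74); total interest = total paid − £22,300.00 = £5,694.74.
At £1,384.62/mo: 20 payments (last £1,090.24); total interest £5,098.02.
Payments saved = 23 − 20 = 3.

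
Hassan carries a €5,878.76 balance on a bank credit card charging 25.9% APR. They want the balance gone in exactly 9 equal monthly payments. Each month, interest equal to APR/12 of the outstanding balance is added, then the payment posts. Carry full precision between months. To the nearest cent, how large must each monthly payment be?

€725.69

Monthly rate r = 25.9%/12 = 2.15833% = 0.0215833.
Level-payment amortization: P = B₀·r / (1 − (1+r)^(−n)) = 5878.76·0.0215833 / (1 − 1.02158^(−9)).
Denominator 1 − (1+r)^(−9) = 0.17484448.
P = 126.883 / 0.17484448 ≈ 725.69.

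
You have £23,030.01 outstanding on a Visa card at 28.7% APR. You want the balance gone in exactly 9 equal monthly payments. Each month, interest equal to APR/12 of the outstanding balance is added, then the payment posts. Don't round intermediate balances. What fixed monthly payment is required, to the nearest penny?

£2,874.53

Monthly rate r = 28.7%/12 = 2.39167% = 0.0239167.
Level-payment amortization: P = B₀·r / (1 − (1+r)^(−n)) = 23030.01·0.0239167 / (1 − 1.02392^(−9)).
Denominator 1 − (1+r)^(−9) = 0.191614547.
P = 550.801 / 0.191614547 ≈ 2874.53.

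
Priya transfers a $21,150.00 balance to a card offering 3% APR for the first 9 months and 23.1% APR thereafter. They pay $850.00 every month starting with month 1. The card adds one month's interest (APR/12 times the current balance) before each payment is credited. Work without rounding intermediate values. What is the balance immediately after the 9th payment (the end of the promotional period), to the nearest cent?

Promo months 1–9 at r₀ = 3%/12 = 0.0025; months 10+ at r₁ = 23.1%/12 = 0.01925.
After month 9: iterate B ← B·(1+r₀) − $850.00 for 9 months → $13,903.71.

$13,903.71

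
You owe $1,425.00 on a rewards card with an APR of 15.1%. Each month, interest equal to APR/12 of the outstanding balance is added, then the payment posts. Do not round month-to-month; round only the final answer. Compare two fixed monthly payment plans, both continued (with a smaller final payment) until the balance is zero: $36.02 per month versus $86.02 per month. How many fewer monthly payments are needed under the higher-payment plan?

37 fewer payments

Monthly rate r = 15.1%/12 = 1.25833% = 0.0125833.
At $36.02/mo: n = ⌈−ln(1 − rB₀/P)/ln(1+r)⌉ = 56 payments (last $2.95); total interest = total paid − $1,425.00 = $559.05.
At $86.02/mo: 19 payments (last $59.83); total interest $183.19.
Payments saved = 56 − 19 = 37.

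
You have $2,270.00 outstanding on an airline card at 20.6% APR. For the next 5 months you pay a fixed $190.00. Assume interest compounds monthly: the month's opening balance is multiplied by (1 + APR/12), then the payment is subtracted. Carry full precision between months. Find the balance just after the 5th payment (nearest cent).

$1,488.47

Monthly rate r = 20.6%/12 = 1.71667% = 0.0171667.
Each month: B ← B·(1+r) − $190.00.
Month 1: interest $38.97; balance after payment $2,118.97.
Month 2: interest $36.38; balance after payment $1,965.34.
Month 3: interest $33.74; balance after payment $1,809.08.
Month 4: interest $31.06; balance after payment $1,650.14.
Month 5: interest $28.33; balance after payment $1,488.47.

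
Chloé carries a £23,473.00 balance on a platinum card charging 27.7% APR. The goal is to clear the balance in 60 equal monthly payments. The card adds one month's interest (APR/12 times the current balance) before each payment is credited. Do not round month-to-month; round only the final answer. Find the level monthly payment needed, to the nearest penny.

Monthly rate r = 27.7%/12 = 2.30833% = 0.0230833.
Level-payment amortization: P = B₀·r / (1 − (1+r)^(−n)) = 23473.00·0.0230833 / (1 − 1.02308^(−60)).
Denominator 1 − (1+r)^(−60) = 0.745704068.
P = 541.835 / 0.745704068 ≈ 726.61.

£726.61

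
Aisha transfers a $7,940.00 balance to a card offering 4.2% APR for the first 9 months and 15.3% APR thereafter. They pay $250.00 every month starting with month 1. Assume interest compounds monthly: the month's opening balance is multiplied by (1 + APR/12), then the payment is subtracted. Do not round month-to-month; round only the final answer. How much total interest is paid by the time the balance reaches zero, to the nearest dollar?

Promo months 1–9 at r₀ = 4.2%/12 = 0.0035; months 10+ at r₁ = 15.3%/12 = 0.01275.
After month 9: iterate B ← B·(1+r₀) − $250.00 for 9 months → $5,911.88.
Then at r₁ with $250.00/mo: n₂ = −ln(1 − r₁·B/P)/ln(1+r₁) ≈ 28.32 → 29 more payments.
Total paid = 37·$250.00 + $80.96 = $9,330.96; interest = $9,330.96 − $7,940.00 = $1,390.96.

$1,391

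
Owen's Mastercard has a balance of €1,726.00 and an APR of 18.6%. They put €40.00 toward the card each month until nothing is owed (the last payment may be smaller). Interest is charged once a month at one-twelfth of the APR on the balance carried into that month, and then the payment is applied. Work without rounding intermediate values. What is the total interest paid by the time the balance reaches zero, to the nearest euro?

€1,148

Monthly rate r = 18.6%/12 = 1.55% = 0.0155.
Payoff takes n = ⌈−ln(1 − rB₀/P)/ln(1+r)⌉ = ⌈71.848⌉ = 72 payments; the last is €33.98.
Total paid = 71·€40.00 + €33.98 = €2,873.98.
Total interest = total paid − principal = €2,873.98 − €1,726.00 = €1,147.98.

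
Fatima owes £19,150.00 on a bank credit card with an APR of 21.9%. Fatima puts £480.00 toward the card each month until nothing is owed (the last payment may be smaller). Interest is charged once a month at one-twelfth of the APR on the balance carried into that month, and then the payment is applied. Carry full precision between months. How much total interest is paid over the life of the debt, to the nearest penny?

£15,414.38

Monthly rate r = 21.9%/12 = 1.825% = 0.01825.
Payoff takes n = ⌈−ln(1 − rB₀/P)/ln(1+r)⌉ = ⌈72.009⌉ = 73 payments; the last is £4.38.
Total paid = 72·£480.00 + £4.38 = £34,564.38.
Total interest = total paid − principal = £34,564.38 − £19,150.00 = £15,414.38.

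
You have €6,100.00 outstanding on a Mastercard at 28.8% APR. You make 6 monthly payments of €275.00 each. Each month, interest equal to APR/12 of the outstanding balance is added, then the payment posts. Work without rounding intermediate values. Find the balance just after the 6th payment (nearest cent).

Monthly rate r = 28.8%/12 = 2.4% = 0.024.
Each month: B ← B·(1+r) − €275.00.
Month 1: interest €146.40; balance after payment €5,971.40.
Month 2: interest €143.31; balance after payment €5,839.71.
Month 3: interest €140.15; balance after payment €5,704.87.
Month 4: interest €136.92; balance after payment €5,566.78.
Month 5: interest €133.60; balance after payment €5,425.39.
Month 6: interest €130.21; balance after payment €5,280.60.

€5,280.60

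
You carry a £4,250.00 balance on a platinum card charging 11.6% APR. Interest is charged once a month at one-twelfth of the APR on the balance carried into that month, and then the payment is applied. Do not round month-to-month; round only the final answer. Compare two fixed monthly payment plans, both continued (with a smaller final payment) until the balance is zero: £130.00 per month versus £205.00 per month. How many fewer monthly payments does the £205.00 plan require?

16 fewer payments

Monthly rate r = 11.6%/12 = 0.966667% = 0.00966667.
At £130.00/mo: n = ⌈−ln(1 − rB₀/P)/ln(1+r)⌉ = 40 payments (last £62.93); total interest = total paid − £4,250.00 = £882.93.
At £205.00/mo: 24 payments (last £51.03); total interest £516.03.
Payments saved = 40 − 24 = 16.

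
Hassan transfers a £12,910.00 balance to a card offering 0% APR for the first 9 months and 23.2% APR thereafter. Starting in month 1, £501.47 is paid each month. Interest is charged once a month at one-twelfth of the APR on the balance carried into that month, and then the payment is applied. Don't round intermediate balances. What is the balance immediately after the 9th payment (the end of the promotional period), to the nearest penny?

£8,396.77

Promo months 1–9 at r₀ = 0%/12 = 0; months 10+ at r₁ = 23.2%/12 = 0.0193333.
After month 9 (no interest yet): B = £12,910.00 − 9·£501.47 = £8,396.77.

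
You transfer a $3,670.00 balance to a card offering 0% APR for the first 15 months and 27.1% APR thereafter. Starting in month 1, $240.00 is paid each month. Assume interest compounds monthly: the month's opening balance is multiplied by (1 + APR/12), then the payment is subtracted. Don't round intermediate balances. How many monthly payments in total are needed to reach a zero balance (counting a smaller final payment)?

Promo months 1–15 at r₀ = 0%/12 = 0; months 16+ at r₁ = 27.1%/12 = 0.0225833.
After month 15 (no interest yet): B = $3,670.00 − 15·$240.00 = $70.00.
Then at r₁ with $240.00/mo: n₂ = −ln(1 − r₁·B/P)/ln(1+r₁) ≈ 0.30 → 1 more payments.

16 payments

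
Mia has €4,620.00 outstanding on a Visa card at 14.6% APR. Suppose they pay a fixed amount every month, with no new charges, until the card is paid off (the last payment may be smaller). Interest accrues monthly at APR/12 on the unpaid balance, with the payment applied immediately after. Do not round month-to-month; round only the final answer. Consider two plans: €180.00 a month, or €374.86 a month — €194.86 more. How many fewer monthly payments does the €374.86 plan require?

Monthly rate r = 14.6%/12 = 1.21667% = 0.0121667.
At €180.00/mo: n = ⌈−ln(1 − rB₀/P)/ln(1+r)⌉ = 31 payments (last €172.30); total interest = total paid − €4,620.00 = €952.30.
At €374.86/mo: 14 payments (last €163.20); total interest €416.38.
Payments saved = 31 − 14 = 17.

17 fewer payments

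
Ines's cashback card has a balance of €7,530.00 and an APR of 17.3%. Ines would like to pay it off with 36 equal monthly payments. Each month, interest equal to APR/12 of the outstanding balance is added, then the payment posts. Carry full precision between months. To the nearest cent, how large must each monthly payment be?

Monthly rate r = 17.3%/12 = 1.44167% = 0.0144167.
Level-payment amortization: P = B₀·r / (1 − (1+r)^(−n)) = 7530.00·0.0144167 / (1 − 1.01442^(−36)).
Denominator 1 − (1+r)^(−36) = 0.402675312.
P = 108.558 / 0.402675312 ≈ 269.59.

€269.59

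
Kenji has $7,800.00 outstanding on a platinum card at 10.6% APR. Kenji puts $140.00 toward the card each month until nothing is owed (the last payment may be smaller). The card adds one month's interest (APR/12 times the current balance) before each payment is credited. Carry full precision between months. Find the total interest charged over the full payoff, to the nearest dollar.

Monthly rate r = 10.6%/12 = 0.883333% = 0.00883333.
Payoff takes n = ⌈−ln(1 − rB₀/P)/ln(1+r)⌉ = ⌈77.043⌉ = 78 payments; the last is $5.99.
Total paid = 77·$140.00 + $5.99 = $10,785.99.
Total interest = total paid − principal = $10,785.99 − $7,800.00 = $2,985.99.

$2,986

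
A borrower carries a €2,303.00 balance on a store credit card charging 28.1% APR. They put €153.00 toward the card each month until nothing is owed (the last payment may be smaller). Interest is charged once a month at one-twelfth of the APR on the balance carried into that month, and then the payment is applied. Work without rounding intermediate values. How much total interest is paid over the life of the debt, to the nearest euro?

Monthly rate r = 28.1%/12 = 2.34167% = 0.0234167.
Payoff takes n = ⌈−ln(1 − rB₀/P)/ln(1+r)⌉ = ⌈18.776⌉ = 19 payments; the last is €119.00.
Total paid = 18·€153.00 + €119.00 = €2,873.00.
Total interest = total paid − principal = €2,873.00 − €2,303.00 = €570.00.

€570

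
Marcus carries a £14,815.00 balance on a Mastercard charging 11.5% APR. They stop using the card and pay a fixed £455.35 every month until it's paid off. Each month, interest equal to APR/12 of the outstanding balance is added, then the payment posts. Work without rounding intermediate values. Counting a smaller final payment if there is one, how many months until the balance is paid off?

40 months

Monthly rate r = 11.5%/12 = 0.958333% = 0.00958333.
Recurrence: B ← B·(1+r) − £455.35.
Month 1: interest £141.98; balance after payment £14,501.63.
Month 2: interest £138.97; balance after payment £14,185.25.
Closed form: n = −ln(1 − rB₀/P)/ln(1+r) = −ln(0.6882)/ln(1.00958) ≈ 39.178, so the balance reaches zero during payment 40.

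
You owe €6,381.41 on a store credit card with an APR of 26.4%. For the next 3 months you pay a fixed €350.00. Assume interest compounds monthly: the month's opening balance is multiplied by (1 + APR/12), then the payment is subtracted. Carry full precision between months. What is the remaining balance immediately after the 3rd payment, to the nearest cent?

€5,738.65

Monthly rate r = 26.4%/12 = 2.2% = 0.022.
Each month: B ← B·(1+r) − €350.00.
Month 1: interest €140.39; balance after payment €6,171.80.
Month 2: interest €135.78; balance after payment €5,957.58.
Month 3: interest €131.07; balance after payment €5,738.65.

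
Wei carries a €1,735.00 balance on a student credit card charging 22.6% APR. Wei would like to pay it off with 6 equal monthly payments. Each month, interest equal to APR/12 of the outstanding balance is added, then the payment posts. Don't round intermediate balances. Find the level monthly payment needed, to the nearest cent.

Monthly rate r = 22.6%/12 = 1.88333% = 0.0188333.
Level-payment amortization: P = B₀·r / (1 − (1+r)^(−n)) = 1735.00·0.0188333 / (1 − 1.01883^(−6)).
Denominator 1 − (1+r)^(−6) = 0.105910226.
P = 32.6758 / 0.105910226 ≈ 308.52.

€308.52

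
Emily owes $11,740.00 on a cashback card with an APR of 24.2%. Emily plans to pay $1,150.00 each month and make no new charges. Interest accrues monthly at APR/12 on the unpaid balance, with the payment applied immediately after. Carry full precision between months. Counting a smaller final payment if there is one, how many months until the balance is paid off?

12 months

Monthly rate r = 24.2%/12 = 2.01667% = 0.0201667.
Recurrence: B ← B·(1+r) − $1,150.00.
Month 1: interest $236.76; balance after payment $10,826.76.
Month 2: interest $218.34; balance after payment $9,895.10.
Closed form: n = −ln(1 − rB₀/P)/ln(1+r) = −ln(0.79412)/ln(1.02017) ≈ 11.545, so the balance reaches zero during payment 12.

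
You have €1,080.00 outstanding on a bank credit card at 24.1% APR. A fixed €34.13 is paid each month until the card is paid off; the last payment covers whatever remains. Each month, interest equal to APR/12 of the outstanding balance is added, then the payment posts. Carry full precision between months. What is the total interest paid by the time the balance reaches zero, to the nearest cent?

Monthly rate r = 24.1%/12 = 2.00833% = 0.0200833.
Payoff takes n = ⌈−ln(1 − rB₀/P)/ln(1+r)⌉ = ⌈50.757⌉ = 51 payments; the last is €25.88.
Total paid = 50·€34.13 + €25.88 = €1,732.38.
Total interest = total paid − principal = €1,732.38 − €1,080.00 = €652.38.

€652.38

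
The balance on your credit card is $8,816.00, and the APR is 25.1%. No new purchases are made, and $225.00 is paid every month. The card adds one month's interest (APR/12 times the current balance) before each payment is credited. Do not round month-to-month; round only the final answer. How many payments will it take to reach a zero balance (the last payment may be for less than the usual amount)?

83 payments

Monthly rate r = 25.1%/12 = 2.09167% = 0.0209167.
Recurrence: B ← B·(1+r) − $225.00.
Month 1: interest $184.40; balance after payment $8,775.40.
Month 2: interest $183.55; balance after payment $8,733.95.
Closed form: n = −ln(1 − rB₀/P)/ln(1+r) = −ln(0.18044)/ln(1.02092) ≈ 82.719, so the balance reaches zero during payment 83.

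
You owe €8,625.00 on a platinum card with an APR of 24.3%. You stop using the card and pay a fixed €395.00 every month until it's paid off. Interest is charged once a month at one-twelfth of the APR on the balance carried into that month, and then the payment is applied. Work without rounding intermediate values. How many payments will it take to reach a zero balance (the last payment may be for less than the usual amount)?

30 payments

Monthly rate r = 24.3%/12 = 2.025% = 0.02025.
Recurrence: B ← B·(1+r) − €395.00.
Month 1: interest €174.66; balance after payment €8,404.66.
Month 2: interest €170.19; balance after payment €8,179.85.
Closed form: n = −ln(1 − rB₀/P)/ln(1+r) = −ln(0.55783)/ln(1.02025) ≈ 29.115, so the balance reaches zero during payment 30.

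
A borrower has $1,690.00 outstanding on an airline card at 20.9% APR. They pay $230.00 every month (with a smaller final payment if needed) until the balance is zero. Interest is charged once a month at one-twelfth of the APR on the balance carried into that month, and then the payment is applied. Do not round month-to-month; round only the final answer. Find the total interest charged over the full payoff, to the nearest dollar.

$134

Monthly rate r = 20.9%/12 = 1.74167% = 0.0174167.
Payoff takes n = ⌈−ln(1 − rB₀/P)/ln(1+r)⌉ = ⌈7.931⌉ = 8 payments; the last is $214.18.
Total paid = 7·$230.00 + $214.18 = $1,824.18.
Total interest = total paid − principal = $1,824.18 − $1,690.00 = $134.18.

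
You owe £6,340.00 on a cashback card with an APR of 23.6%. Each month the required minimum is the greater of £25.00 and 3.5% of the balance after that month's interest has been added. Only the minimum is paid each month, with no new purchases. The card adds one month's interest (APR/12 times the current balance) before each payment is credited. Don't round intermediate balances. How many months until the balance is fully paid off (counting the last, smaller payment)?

Monthly rate r = 23.6%/12 = 1.96667% = 0.0196667.
While 3.5% of the post-interest balance exceeds £25.00, each month B ← (B·(1+r))·(1 − 0.035), i.e. B shrinks by the factor (1+r)·0.965 = 0.98398.
This holds for months 1–137. Entering month 138 the balance is £693.60; 3.5% of the post-interest balance is now below £25.00, so the flat £25.00 minimum applies from here.
From month 138 a fixed £25.00 at rate r clears £693.60 in 41 more payments. Total: 137 + 41 = 178 months.

178 months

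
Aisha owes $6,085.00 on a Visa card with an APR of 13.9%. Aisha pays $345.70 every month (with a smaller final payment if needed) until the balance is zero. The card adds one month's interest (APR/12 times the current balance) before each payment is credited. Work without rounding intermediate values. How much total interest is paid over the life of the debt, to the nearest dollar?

Monthly rate r = 13.9%/12 = 1.15833% = 0.0115833.
Payoff takes n = ⌈−ln(1 − rB₀/P)/ln(1+r)⌉ = ⌈19.799⌉ = 20 payments; the last is $276.44.
Total paid = 19·$345.70 + $276.44 = $6,844.74.
Total interest = total paid − principal = $6,844.74 − $6,085.00 = $759.74.

$760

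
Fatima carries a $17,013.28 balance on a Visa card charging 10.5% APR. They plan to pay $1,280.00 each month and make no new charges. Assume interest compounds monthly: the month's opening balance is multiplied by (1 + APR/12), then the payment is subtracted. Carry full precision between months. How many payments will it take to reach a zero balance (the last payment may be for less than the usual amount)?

15 months

Monthly rate r = 10.5%/12 = 0.875% = 0.00875.
Recurrence: B ← B·(1+r) − $1,280.00.
Month 1: interest $148.87; balance after payment $15,882.15.
Month 2: interest $138.97; balance after payment $14,741.11.
Closed form: n = −ln(1 − rB₀/P)/ln(1+r) = −ln(0.8837)/ln(1.00875) ≈ 14.192, so the balance reaches zero during payment 15.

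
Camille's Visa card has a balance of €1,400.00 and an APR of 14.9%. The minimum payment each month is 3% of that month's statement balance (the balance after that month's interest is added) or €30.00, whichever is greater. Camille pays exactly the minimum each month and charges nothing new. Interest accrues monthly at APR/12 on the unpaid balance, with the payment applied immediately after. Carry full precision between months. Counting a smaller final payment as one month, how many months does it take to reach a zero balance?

62 months

Monthly rate r = 14.9%/12 = 1.24167% = 0.0124167.
While 3% of the post-interest balance exceeds €30.00, each month B ← (B·(1+r))·(1 − 0.03), i.e. B shrinks by the factor (1+r)·0.97 = 0.98204.
This holds for months 1–20. Entering month 21 the balance is €974.43; 3% of the post-interest balance is now below €30.00, so the flat €30.00 minimum applies from here.
From month 21 a fixed €30.00 at rate r clears €974.43 in 42 more payments. Total: 20 + 42 = 62 months.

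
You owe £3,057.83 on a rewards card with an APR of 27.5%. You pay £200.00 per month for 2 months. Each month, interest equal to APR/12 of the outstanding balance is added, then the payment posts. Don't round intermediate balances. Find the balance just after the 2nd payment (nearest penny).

£2,795.00

Monthly rate r = 27.5%/12 = 2.29167% = 0.0229167.
Each month: B ← B·(1+r) − £200.00.
Month 1: interest £70.08; balance after payment £2,927.91.
Month 2: interest £67.10; balance after payment £2,795.00.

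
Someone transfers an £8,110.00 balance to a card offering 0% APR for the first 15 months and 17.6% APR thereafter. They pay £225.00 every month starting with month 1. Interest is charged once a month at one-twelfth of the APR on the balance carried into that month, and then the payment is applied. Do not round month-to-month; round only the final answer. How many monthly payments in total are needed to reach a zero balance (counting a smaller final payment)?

Promo months 1–15 at r₀ = 0%/12 = 0; months 16+ at r₁ = 17.6%/12 = 0.0146667.
After month 15 (no interest yet): B = £8,110.00 − 15·£225.00 = £4,735.00.
Then at r₁ with £225.00/mo: n₂ = −ln(1 − r₁·B/P)/ln(1+r₁) ≈ 25.35 → 26 more payments.

41 months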